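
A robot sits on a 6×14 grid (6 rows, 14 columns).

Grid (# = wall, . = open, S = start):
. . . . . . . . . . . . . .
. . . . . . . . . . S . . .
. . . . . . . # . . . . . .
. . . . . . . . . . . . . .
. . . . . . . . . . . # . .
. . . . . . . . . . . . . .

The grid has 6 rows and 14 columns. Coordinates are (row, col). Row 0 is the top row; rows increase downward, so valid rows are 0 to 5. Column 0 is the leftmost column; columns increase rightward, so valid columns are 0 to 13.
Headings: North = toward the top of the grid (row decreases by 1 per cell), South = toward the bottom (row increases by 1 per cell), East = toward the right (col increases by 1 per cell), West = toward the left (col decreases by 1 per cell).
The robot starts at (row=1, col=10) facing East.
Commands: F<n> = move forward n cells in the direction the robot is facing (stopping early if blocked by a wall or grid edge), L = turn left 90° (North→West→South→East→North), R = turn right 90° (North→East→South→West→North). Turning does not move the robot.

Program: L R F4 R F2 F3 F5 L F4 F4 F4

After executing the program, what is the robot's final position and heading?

Answer: Final position: (row=5, col=13), facing East

Derivation:
Start: (row=1, col=10), facing East
  L: turn left, now facing North
  R: turn right, now facing East
  F4: move forward 3/4 (blocked), now at (row=1, col=13)
  R: turn right, now facing South
  F2: move forward 2, now at (row=3, col=13)
  F3: move forward 2/3 (blocked), now at (row=5, col=13)
  F5: move forward 0/5 (blocked), now at (row=5, col=13)
  L: turn left, now facing East
  [×3]F4: move forward 0/4 (blocked), now at (row=5, col=13)
Final: (row=5, col=13), facing East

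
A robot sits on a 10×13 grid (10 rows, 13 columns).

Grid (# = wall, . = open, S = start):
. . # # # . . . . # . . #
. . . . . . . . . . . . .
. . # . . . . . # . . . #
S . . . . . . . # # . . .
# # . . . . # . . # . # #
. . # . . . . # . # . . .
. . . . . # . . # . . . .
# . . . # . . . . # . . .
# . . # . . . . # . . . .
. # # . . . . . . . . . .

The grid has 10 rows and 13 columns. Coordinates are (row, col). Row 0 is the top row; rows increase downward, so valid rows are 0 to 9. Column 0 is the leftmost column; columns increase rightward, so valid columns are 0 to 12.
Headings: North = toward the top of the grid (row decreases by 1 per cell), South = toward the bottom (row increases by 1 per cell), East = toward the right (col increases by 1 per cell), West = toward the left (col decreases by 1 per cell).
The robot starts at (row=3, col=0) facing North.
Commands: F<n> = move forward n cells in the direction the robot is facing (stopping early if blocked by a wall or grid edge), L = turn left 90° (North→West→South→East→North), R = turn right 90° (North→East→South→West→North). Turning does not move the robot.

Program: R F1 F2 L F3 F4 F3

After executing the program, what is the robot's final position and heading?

Start: (row=3, col=0), facing North
  R: turn right, now facing East
  F1: move forward 1, now at (row=3, col=1)
  F2: move forward 2, now at (row=3, col=3)
  L: turn left, now facing North
  F3: move forward 2/3 (blocked), now at (row=1, col=3)
  F4: move forward 0/4 (blocked), now at (row=1, col=3)
  F3: move forward 0/3 (blocked), now at (row=1, col=3)
Final: (row=1, col=3), facing North

Answer: Final position: (row=1, col=3), facing North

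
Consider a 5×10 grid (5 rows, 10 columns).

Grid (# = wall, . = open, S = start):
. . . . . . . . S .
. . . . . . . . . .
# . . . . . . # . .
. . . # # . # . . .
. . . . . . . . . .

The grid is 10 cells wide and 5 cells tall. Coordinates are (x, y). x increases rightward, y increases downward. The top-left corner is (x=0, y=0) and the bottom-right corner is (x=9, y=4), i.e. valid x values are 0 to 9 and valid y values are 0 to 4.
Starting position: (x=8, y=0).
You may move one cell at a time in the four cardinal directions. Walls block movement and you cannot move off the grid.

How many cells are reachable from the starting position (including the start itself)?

Answer: Reachable cells: 45

Derivation:
BFS flood-fill from (x=8, y=0):
  Distance 0: (x=8, y=0)
  Distance 1: (x=7, y=0), (x=9, y=0), (x=8, y=1)
  Distance 2: (x=6, y=0), (x=7, y=1), (x=9, y=1), (x=8, y=2)
  Distance 3: (x=5, y=0), (x=6, y=1), (x=9, y=2), (x=8, y=3)
  Distance 4: (x=4, y=0), (x=5, y=1), (x=6, y=2), (x=7, y=3), (x=9, y=3), (x=8, y=4)
  Distance 5: (x=3, y=0), (x=4, y=1), (x=5, y=2), (x=7, y=4), (x=9, y=4)
  Distance 6: (x=2, y=0), (x=3, y=1), (x=4, y=2), (x=5, y=3), (x=6, y=4)
  Distance 7: (x=1, y=0), (x=2, y=1), (x=3, y=2), (x=5, y=4)
  Distance 8: (x=0, y=0), (x=1, y=1), (x=2, y=2), (x=4, y=4)
  Distance 9: (x=0, y=1), (x=1, y=2), (x=2, y=3), (x=3, y=4)
  Distance 10: (x=1, y=3), (x=2, y=4)
  Distance 11: (x=0, y=3), (x=1, y=4)
  Distance 12: (x=0, y=4)
Total reachable: 45 (grid has 45 open cells total)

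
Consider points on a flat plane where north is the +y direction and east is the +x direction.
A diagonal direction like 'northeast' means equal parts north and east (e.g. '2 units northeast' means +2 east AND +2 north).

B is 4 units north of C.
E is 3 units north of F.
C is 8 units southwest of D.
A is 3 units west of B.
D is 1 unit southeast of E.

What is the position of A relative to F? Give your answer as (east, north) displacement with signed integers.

Place F at the origin (east=0, north=0).
  E is 3 units north of F: delta (east=+0, north=+3); E at (east=0, north=3).
  D is 1 unit southeast of E: delta (east=+1, north=-1); D at (east=1, north=2).
  C is 8 units southwest of D: delta (east=-8, north=-8); C at (east=-7, north=-6).
  B is 4 units north of C: delta (east=+0, north=+4); B at (east=-7, north=-2).
  A is 3 units west of B: delta (east=-3, north=+0); A at (east=-10, north=-2).
Therefore A relative to F: (east=-10, north=-2).

Answer: A is at (east=-10, north=-2) relative to F.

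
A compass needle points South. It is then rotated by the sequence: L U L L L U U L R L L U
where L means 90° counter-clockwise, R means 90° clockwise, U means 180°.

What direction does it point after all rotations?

Start: South
  L (left (90° counter-clockwise)) -> East
  U (U-turn (180°)) -> West
  L (left (90° counter-clockwise)) -> South
  L (left (90° counter-clockwise)) -> East
  L (left (90° counter-clockwise)) -> North
  U (U-turn (180°)) -> South
  U (U-turn (180°)) -> North
  L (left (90° counter-clockwise)) -> West
  R (right (90° clockwise)) -> North
  L (left (90° counter-clockwise)) -> West
  L (left (90° counter-clockwise)) -> South
  U (U-turn (180°)) -> North
Final: North

Answer: Final heading: North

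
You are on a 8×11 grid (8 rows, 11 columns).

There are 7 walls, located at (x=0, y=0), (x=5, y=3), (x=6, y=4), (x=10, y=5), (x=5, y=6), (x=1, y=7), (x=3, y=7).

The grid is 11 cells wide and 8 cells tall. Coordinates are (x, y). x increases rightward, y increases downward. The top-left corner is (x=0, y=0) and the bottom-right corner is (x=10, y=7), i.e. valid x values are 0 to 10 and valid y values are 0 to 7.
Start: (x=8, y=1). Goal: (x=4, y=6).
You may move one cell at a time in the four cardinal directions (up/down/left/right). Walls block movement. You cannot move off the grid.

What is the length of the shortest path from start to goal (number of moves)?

Answer: Shortest path length: 9

Derivation:
BFS from (x=8, y=1) until reaching (x=4, y=6):
  Distance 0: (x=8, y=1)
  Distance 1: (x=8, y=0), (x=7, y=1), (x=9, y=1), (x=8, y=2)
  Distance 2: (x=7, y=0), (x=9, y=0), (x=6, y=1), (x=10, y=1), (x=7, y=2), (x=9, y=2), (x=8, y=3)
  Distance 3: (x=6, y=0), (x=10, y=0), (x=5, y=1), (x=6, y=2), (x=10, y=2), (x=7, y=3), (x=9, y=3), (x=8, y=4)
  Distance 4: (x=5, y=0), (x=4, y=1), (x=5, y=2), (x=6, y=3), (x=10, y=3), (x=7, y=4), (x=9, y=4), (x=8, y=5)
  Distance 5: (x=4, y=0), (x=3, y=1), (x=4, y=2), (x=10, y=4), (x=7, y=5), (x=9, y=5), (x=8, y=6)
  Distance 6: (x=3, y=0), (x=2, y=1), (x=3, y=2), (x=4, y=3), (x=6, y=5), (x=7, y=6), (x=9, y=6), (x=8, y=7)
  Distance 7: (x=2, y=0), (x=1, y=1), (x=2, y=2), (x=3, y=3), (x=4, y=4), (x=5, y=5), (x=6, y=6), (x=10, y=6), (x=7, y=7), (x=9, y=7)
  Distance 8: (x=1, y=0), (x=0, y=1), (x=1, y=2), (x=2, y=3), (x=3, y=4), (x=5, y=4), (x=4, y=5), (x=6, y=7), (x=10, y=7)
  Distance 9: (x=0, y=2), (x=1, y=3), (x=2, y=4), (x=3, y=5), (x=4, y=6), (x=5, y=7)  <- goal reached here
One shortest path (9 moves): (x=8, y=1) -> (x=7, y=1) -> (x=6, y=1) -> (x=5, y=1) -> (x=4, y=1) -> (x=4, y=2) -> (x=4, y=3) -> (x=4, y=4) -> (x=4, y=5) -> (x=4, y=6)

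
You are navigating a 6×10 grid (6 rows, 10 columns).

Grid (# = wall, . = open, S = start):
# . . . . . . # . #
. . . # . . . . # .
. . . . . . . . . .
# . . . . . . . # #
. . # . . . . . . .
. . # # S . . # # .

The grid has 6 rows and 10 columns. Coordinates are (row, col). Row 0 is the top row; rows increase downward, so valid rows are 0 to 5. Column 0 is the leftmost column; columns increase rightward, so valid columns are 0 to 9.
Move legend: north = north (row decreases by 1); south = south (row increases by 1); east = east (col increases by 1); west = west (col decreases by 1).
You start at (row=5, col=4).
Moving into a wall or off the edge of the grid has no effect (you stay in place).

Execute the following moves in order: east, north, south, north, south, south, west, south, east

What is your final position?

Answer: Final position: (row=5, col=5)

Derivation:
Start: (row=5, col=4)
  east (east): (row=5, col=4) -> (row=5, col=5)
  north (north): (row=5, col=5) -> (row=4, col=5)
  south (south): (row=4, col=5) -> (row=5, col=5)
  north (north): (row=5, col=5) -> (row=4, col=5)
  south (south): (row=4, col=5) -> (row=5, col=5)
  south (south): blocked, stay at (row=5, col=5)
  west (west): (row=5, col=5) -> (row=5, col=4)
  south (south): blocked, stay at (row=5, col=4)
  east (east): (row=5, col=4) -> (row=5, col=5)
Final: (row=5, col=5)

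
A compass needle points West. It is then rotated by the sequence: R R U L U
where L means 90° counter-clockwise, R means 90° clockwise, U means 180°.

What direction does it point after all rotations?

Start: West
  R (right (90° clockwise)) -> North
  R (right (90° clockwise)) -> East
  U (U-turn (180°)) -> West
  L (left (90° counter-clockwise)) -> South
  U (U-turn (180°)) -> North
Final: North

Answer: Final heading: North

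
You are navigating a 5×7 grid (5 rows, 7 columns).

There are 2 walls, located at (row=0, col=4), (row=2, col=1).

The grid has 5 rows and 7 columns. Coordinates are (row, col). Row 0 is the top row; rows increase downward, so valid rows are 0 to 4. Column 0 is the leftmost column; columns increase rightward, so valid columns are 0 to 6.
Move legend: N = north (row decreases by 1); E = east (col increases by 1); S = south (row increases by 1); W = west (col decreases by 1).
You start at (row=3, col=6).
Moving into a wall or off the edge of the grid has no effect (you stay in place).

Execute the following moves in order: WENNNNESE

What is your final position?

Answer: Final position: (row=1, col=6)

Derivation:
Start: (row=3, col=6)
  W (west): (row=3, col=6) -> (row=3, col=5)
  E (east): (row=3, col=5) -> (row=3, col=6)
  N (north): (row=3, col=6) -> (row=2, col=6)
  N (north): (row=2, col=6) -> (row=1, col=6)
  N (north): (row=1, col=6) -> (row=0, col=6)
  N (north): blocked, stay at (row=0, col=6)
  E (east): blocked, stay at (row=0, col=6)
  S (south): (row=0, col=6) -> (row=1, col=6)
  E (east): blocked, stay at (row=1, col=6)
Final: (row=1, col=6)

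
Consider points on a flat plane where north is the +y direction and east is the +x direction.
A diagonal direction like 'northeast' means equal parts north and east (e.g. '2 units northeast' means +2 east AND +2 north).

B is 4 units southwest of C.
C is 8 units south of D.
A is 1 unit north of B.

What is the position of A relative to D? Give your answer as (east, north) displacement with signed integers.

Answer: A is at (east=-4, north=-11) relative to D.

Derivation:
Place D at the origin (east=0, north=0).
  C is 8 units south of D: delta (east=+0, north=-8); C at (east=0, north=-8).
  B is 4 units southwest of C: delta (east=-4, north=-4); B at (east=-4, north=-12).
  A is 1 unit north of B: delta (east=+0, north=+1); A at (east=-4, north=-11).
Therefore A relative to D: (east=-4, north=-11).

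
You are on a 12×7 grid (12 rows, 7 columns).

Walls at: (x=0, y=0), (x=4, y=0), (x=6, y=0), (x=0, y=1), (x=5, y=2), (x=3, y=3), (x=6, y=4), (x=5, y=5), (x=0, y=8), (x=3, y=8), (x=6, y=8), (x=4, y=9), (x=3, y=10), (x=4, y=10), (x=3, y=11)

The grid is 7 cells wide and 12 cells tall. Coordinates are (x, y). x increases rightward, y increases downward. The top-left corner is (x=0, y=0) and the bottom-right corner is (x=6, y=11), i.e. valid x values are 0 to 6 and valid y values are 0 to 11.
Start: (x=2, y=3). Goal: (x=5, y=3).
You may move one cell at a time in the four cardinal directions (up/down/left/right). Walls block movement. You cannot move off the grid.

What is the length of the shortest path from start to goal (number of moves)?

Answer: Shortest path length: 5

Derivation:
BFS from (x=2, y=3) until reaching (x=5, y=3):
  Distance 0: (x=2, y=3)
  Distance 1: (x=2, y=2), (x=1, y=3), (x=2, y=4)
  Distance 2: (x=2, y=1), (x=1, y=2), (x=3, y=2), (x=0, y=3), (x=1, y=4), (x=3, y=4), (x=2, y=5)
  Distance 3: (x=2, y=0), (x=1, y=1), (x=3, y=1), (x=0, y=2), (x=4, y=2), (x=0, y=4), (x=4, y=4), (x=1, y=5), (x=3, y=5), (x=2, y=6)
  Distance 4: (x=1, y=0), (x=3, y=0), (x=4, y=1), (x=4, y=3), (x=5, y=4), (x=0, y=5), (x=4, y=5), (x=1, y=6), (x=3, y=6), (x=2, y=7)
  Distance 5: (x=5, y=1), (x=5, y=3), (x=0, y=6), (x=4, y=6), (x=1, y=7), (x=3, y=7), (x=2, y=8)  <- goal reached here
One shortest path (5 moves): (x=2, y=3) -> (x=2, y=4) -> (x=3, y=4) -> (x=4, y=4) -> (x=5, y=4) -> (x=5, y=3)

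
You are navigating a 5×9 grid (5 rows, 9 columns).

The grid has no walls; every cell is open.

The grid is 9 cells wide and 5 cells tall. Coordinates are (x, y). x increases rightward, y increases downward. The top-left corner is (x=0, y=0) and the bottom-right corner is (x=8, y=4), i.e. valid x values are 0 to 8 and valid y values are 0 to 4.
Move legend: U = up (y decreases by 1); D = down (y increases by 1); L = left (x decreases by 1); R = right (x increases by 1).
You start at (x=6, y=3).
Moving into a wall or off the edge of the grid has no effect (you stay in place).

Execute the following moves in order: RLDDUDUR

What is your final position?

Start: (x=6, y=3)
  R (right): (x=6, y=3) -> (x=7, y=3)
  L (left): (x=7, y=3) -> (x=6, y=3)
  D (down): (x=6, y=3) -> (x=6, y=4)
  D (down): blocked, stay at (x=6, y=4)
  U (up): (x=6, y=4) -> (x=6, y=3)
  D (down): (x=6, y=3) -> (x=6, y=4)
  U (up): (x=6, y=4) -> (x=6, y=3)
  R (right): (x=6, y=3) -> (x=7, y=3)
Final: (x=7, y=3)

Answer: Final position: (x=7, y=3)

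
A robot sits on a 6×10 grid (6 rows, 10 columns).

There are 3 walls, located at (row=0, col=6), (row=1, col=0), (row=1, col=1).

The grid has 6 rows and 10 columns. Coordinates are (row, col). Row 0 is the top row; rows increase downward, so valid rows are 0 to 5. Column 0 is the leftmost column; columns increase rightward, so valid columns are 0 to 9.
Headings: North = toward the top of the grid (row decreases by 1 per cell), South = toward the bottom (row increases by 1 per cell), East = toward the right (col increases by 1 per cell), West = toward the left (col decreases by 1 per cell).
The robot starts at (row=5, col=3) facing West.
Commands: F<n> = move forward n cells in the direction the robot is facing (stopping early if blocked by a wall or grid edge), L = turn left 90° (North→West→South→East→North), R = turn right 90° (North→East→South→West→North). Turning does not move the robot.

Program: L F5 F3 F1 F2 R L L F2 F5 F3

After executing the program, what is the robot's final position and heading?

Answer: Final position: (row=5, col=9), facing East

Derivation:
Start: (row=5, col=3), facing West
  L: turn left, now facing South
  F5: move forward 0/5 (blocked), now at (row=5, col=3)
  F3: move forward 0/3 (blocked), now at (row=5, col=3)
  F1: move forward 0/1 (blocked), now at (row=5, col=3)
  F2: move forward 0/2 (blocked), now at (row=5, col=3)
  R: turn right, now facing West
  L: turn left, now facing South
  L: turn left, now facing East
  F2: move forward 2, now at (row=5, col=5)
  F5: move forward 4/5 (blocked), now at (row=5, col=9)
  F3: move forward 0/3 (blocked), now at (row=5, col=9)
Final: (row=5, col=9), facing East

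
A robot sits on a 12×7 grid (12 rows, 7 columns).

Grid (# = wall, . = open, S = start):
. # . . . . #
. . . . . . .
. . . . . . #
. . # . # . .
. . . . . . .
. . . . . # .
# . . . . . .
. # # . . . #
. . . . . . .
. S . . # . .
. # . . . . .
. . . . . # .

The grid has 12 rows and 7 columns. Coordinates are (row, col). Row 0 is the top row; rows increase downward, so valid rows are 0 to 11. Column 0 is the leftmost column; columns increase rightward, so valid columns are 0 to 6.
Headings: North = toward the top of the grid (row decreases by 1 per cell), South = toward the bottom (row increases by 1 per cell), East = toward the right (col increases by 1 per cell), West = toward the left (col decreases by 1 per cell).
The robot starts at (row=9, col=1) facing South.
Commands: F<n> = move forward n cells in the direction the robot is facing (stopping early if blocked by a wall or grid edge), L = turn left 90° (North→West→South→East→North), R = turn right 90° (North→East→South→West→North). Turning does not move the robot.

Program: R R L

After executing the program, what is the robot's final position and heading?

Start: (row=9, col=1), facing South
  R: turn right, now facing West
  R: turn right, now facing North
  L: turn left, now facing West
Final: (row=9, col=1), facing West

Answer: Final position: (row=9, col=1), facing West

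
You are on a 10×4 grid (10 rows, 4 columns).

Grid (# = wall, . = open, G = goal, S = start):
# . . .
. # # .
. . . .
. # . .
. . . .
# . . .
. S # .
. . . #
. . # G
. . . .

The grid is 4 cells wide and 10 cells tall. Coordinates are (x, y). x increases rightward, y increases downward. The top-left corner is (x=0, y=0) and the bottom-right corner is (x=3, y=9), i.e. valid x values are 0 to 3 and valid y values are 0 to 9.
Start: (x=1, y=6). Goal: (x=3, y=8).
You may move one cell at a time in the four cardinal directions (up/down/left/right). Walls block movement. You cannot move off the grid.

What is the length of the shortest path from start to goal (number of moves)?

BFS from (x=1, y=6) until reaching (x=3, y=8):
  Distance 0: (x=1, y=6)
  Distance 1: (x=1, y=5), (x=0, y=6), (x=1, y=7)
  Distance 2: (x=1, y=4), (x=2, y=5), (x=0, y=7), (x=2, y=7), (x=1, y=8)
  Distance 3: (x=0, y=4), (x=2, y=4), (x=3, y=5), (x=0, y=8), (x=1, y=9)
  Distance 4: (x=0, y=3), (x=2, y=3), (x=3, y=4), (x=3, y=6), (x=0, y=9), (x=2, y=9)
  Distance 5: (x=0, y=2), (x=2, y=2), (x=3, y=3), (x=3, y=9)
  Distance 6: (x=0, y=1), (x=1, y=2), (x=3, y=2), (x=3, y=8)  <- goal reached here
One shortest path (6 moves): (x=1, y=6) -> (x=1, y=7) -> (x=1, y=8) -> (x=1, y=9) -> (x=2, y=9) -> (x=3, y=9) -> (x=3, y=8)

Answer: Shortest path length: 6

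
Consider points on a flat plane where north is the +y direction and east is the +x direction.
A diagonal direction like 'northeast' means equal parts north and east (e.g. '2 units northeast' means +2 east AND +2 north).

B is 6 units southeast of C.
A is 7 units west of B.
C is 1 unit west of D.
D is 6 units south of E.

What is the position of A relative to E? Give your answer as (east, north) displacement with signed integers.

Answer: A is at (east=-2, north=-12) relative to E.

Derivation:
Place E at the origin (east=0, north=0).
  D is 6 units south of E: delta (east=+0, north=-6); D at (east=0, north=-6).
  C is 1 unit west of D: delta (east=-1, north=+0); C at (east=-1, north=-6).
  B is 6 units southeast of C: delta (east=+6, north=-6); B at (east=5, north=-12).
  A is 7 units west of B: delta (east=-7, north=+0); A at (east=-2, north=-12).
Therefore A relative to E: (east=-2, north=-12).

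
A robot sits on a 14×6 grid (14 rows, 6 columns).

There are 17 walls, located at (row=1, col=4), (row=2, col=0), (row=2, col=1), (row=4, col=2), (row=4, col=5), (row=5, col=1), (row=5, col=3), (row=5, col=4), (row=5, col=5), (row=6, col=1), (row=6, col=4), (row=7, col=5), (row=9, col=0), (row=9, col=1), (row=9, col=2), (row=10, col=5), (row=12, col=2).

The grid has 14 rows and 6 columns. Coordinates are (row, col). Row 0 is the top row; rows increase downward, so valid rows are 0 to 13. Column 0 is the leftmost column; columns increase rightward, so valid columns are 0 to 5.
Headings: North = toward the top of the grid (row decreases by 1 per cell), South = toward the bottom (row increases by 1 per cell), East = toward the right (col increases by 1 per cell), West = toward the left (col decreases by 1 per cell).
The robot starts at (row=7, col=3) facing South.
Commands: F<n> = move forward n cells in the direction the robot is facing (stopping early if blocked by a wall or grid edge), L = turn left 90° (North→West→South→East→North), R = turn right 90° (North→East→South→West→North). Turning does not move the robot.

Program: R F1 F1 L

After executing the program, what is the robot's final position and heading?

Start: (row=7, col=3), facing South
  R: turn right, now facing West
  F1: move forward 1, now at (row=7, col=2)
  F1: move forward 1, now at (row=7, col=1)
  L: turn left, now facing South
Final: (row=7, col=1), facing South

Answer: Final position: (row=7, col=1), facing South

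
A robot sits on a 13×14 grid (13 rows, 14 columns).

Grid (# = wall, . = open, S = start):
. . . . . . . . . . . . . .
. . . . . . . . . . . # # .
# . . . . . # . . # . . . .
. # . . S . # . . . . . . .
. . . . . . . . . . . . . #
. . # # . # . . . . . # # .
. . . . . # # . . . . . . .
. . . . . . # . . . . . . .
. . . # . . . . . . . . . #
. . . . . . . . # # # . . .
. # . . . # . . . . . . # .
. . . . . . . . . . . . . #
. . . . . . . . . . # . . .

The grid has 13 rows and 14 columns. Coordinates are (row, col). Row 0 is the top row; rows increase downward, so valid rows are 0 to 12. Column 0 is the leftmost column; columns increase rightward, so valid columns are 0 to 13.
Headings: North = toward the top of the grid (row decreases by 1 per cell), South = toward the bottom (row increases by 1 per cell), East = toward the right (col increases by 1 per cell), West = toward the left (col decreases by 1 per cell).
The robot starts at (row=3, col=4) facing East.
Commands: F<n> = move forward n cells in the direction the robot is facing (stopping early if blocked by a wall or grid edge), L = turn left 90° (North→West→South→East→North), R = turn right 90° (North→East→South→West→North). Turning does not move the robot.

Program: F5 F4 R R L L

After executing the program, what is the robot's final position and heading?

Start: (row=3, col=4), facing East
  F5: move forward 1/5 (blocked), now at (row=3, col=5)
  F4: move forward 0/4 (blocked), now at (row=3, col=5)
  R: turn right, now facing South
  R: turn right, now facing West
  L: turn left, now facing South
  L: turn left, now facing East
Final: (row=3, col=5), facing East

Answer: Final position: (row=3, col=5), facing East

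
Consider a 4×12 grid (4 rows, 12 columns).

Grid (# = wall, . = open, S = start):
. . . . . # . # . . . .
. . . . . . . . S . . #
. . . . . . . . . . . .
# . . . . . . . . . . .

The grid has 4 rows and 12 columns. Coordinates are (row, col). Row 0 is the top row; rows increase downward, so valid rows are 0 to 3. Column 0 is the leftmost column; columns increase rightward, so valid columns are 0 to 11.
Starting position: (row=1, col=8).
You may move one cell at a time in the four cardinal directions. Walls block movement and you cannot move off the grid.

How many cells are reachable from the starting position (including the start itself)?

BFS flood-fill from (row=1, col=8):
  Distance 0: (row=1, col=8)
  Distance 1: (row=0, col=8), (row=1, col=7), (row=1, col=9), (row=2, col=8)
  Distance 2: (row=0, col=9), (row=1, col=6), (row=1, col=10), (row=2, col=7), (row=2, col=9), (row=3, col=8)
  Distance 3: (row=0, col=6), (row=0, col=10), (row=1, col=5), (row=2, col=6), (row=2, col=10), (row=3, col=7), (row=3, col=9)
  Distance 4: (row=0, col=11), (row=1, col=4), (row=2, col=5), (row=2, col=11), (row=3, col=6), (row=3, col=10)
  Distance 5: (row=0, col=4), (row=1, col=3), (row=2, col=4), (row=3, col=5), (row=3, col=11)
  Distance 6: (row=0, col=3), (row=1, col=2), (row=2, col=3), (row=3, col=4)
  Distance 7: (row=0, col=2), (row=1, col=1), (row=2, col=2), (row=3, col=3)
  Distance 8: (row=0, col=1), (row=1, col=0), (row=2, col=1), (row=3, col=2)
  Distance 9: (row=0, col=0), (row=2, col=0), (row=3, col=1)
Total reachable: 44 (grid has 44 open cells total)

Answer: Reachable cells: 44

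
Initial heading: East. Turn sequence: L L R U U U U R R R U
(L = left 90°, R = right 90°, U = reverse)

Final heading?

Start: East
  L (left (90° counter-clockwise)) -> North
  L (left (90° counter-clockwise)) -> West
  R (right (90° clockwise)) -> North
  U (U-turn (180°)) -> South
  U (U-turn (180°)) -> North
  U (U-turn (180°)) -> South
  U (U-turn (180°)) -> North
  R (right (90° clockwise)) -> East
  R (right (90° clockwise)) -> South
  R (right (90° clockwise)) -> West
  U (U-turn (180°)) -> East
Final: East

Answer: Final heading: East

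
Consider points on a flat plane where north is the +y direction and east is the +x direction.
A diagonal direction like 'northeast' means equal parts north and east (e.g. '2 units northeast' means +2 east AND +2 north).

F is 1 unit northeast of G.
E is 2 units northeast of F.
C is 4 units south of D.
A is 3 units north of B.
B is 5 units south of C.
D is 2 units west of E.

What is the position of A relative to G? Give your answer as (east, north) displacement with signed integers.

Answer: A is at (east=1, north=-3) relative to G.

Derivation:
Place G at the origin (east=0, north=0).
  F is 1 unit northeast of G: delta (east=+1, north=+1); F at (east=1, north=1).
  E is 2 units northeast of F: delta (east=+2, north=+2); E at (east=3, north=3).
  D is 2 units west of E: delta (east=-2, north=+0); D at (east=1, north=3).
  C is 4 units south of D: delta (east=+0, north=-4); C at (east=1, north=-1).
  B is 5 units south of C: delta (east=+0, north=-5); B at (east=1, north=-6).
  A is 3 units north of B: delta (east=+0, north=+3); A at (east=1, north=-3).
Therefore A relative to G: (east=1, north=-3).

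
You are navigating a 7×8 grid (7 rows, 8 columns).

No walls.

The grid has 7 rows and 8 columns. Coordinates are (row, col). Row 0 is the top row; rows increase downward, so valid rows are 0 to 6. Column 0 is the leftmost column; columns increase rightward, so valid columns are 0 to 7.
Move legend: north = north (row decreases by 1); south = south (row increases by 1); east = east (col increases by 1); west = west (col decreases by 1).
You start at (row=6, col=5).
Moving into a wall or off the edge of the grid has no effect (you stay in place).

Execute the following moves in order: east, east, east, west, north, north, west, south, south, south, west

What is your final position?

Answer: Final position: (row=6, col=4)

Derivation:
Start: (row=6, col=5)
  east (east): (row=6, col=5) -> (row=6, col=6)
  east (east): (row=6, col=6) -> (row=6, col=7)
  east (east): blocked, stay at (row=6, col=7)
  west (west): (row=6, col=7) -> (row=6, col=6)
  north (north): (row=6, col=6) -> (row=5, col=6)
  north (north): (row=5, col=6) -> (row=4, col=6)
  west (west): (row=4, col=6) -> (row=4, col=5)
  south (south): (row=4, col=5) -> (row=5, col=5)
  south (south): (row=5, col=5) -> (row=6, col=5)
  south (south): blocked, stay at (row=6, col=5)
  west (west): (row=6, col=5) -> (row=6, col=4)
Final: (row=6, col=4)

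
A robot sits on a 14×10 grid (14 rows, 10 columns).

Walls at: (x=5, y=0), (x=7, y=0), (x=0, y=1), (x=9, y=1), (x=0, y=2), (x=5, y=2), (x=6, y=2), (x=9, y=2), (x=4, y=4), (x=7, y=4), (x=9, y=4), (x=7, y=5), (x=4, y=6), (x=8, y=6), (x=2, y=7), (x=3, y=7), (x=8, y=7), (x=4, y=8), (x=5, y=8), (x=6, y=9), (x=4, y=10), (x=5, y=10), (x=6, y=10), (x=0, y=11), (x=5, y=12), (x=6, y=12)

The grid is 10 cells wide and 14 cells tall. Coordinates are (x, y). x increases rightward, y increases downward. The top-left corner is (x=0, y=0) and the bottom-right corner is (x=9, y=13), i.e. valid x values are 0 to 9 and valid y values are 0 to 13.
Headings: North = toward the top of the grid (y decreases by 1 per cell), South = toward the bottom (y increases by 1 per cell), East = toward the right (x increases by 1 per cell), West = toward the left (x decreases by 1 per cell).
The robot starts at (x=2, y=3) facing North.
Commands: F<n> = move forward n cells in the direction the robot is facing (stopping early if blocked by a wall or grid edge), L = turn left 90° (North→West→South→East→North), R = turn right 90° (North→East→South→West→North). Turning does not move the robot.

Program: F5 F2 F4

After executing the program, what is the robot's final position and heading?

Start: (x=2, y=3), facing North
  F5: move forward 3/5 (blocked), now at (x=2, y=0)
  F2: move forward 0/2 (blocked), now at (x=2, y=0)
  F4: move forward 0/4 (blocked), now at (x=2, y=0)
Final: (x=2, y=0), facing North

Answer: Final position: (x=2, y=0), facing North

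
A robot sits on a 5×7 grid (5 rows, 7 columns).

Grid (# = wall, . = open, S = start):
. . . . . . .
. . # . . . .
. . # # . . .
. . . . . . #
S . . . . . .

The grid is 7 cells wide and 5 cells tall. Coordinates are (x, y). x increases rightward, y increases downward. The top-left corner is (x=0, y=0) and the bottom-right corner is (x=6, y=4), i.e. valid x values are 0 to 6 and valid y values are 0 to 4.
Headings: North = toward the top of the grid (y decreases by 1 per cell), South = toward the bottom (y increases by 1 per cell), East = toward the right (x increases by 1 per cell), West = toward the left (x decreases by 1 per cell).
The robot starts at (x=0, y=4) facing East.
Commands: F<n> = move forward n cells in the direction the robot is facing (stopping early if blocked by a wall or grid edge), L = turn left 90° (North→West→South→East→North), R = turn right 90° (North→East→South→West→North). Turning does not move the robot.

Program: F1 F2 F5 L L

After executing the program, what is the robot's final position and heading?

Start: (x=0, y=4), facing East
  F1: move forward 1, now at (x=1, y=4)
  F2: move forward 2, now at (x=3, y=4)
  F5: move forward 3/5 (blocked), now at (x=6, y=4)
  L: turn left, now facing North
  L: turn left, now facing West
Final: (x=6, y=4), facing West

Answer: Final position: (x=6, y=4), facing West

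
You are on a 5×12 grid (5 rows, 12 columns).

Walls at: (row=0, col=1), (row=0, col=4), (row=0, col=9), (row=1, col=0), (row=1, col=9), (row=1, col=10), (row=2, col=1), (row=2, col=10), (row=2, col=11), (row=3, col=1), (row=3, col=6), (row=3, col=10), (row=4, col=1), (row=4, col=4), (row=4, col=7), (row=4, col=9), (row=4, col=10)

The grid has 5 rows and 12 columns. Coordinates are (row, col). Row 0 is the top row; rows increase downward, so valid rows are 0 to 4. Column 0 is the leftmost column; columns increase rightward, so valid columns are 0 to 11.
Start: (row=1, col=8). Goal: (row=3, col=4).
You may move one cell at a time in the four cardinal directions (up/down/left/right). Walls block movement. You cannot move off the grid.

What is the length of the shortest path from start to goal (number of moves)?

BFS from (row=1, col=8) until reaching (row=3, col=4):
  Distance 0: (row=1, col=8)
  Distance 1: (row=0, col=8), (row=1, col=7), (row=2, col=8)
  Distance 2: (row=0, col=7), (row=1, col=6), (row=2, col=7), (row=2, col=9), (row=3, col=8)
  Distance 3: (row=0, col=6), (row=1, col=5), (row=2, col=6), (row=3, col=7), (row=3, col=9), (row=4, col=8)
  Distance 4: (row=0, col=5), (row=1, col=4), (row=2, col=5)
  Distance 5: (row=1, col=3), (row=2, col=4), (row=3, col=5)
  Distance 6: (row=0, col=3), (row=1, col=2), (row=2, col=3), (row=3, col=4), (row=4, col=5)  <- goal reached here
One shortest path (6 moves): (row=1, col=8) -> (row=1, col=7) -> (row=1, col=6) -> (row=1, col=5) -> (row=1, col=4) -> (row=2, col=4) -> (row=3, col=4)

Answer: Shortest path length: 6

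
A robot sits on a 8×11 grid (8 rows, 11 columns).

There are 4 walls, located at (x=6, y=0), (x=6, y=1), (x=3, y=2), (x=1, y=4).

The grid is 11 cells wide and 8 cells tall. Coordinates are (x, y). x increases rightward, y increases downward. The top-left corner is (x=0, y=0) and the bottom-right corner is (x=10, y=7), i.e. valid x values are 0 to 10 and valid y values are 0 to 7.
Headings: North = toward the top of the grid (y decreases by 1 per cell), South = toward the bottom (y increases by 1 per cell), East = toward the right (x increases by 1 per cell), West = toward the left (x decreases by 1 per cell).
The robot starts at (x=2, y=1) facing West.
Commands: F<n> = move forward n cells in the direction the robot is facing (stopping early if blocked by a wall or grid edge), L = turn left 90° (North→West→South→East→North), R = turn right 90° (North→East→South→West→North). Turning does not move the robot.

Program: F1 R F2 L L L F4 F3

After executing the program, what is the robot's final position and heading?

Start: (x=2, y=1), facing West
  F1: move forward 1, now at (x=1, y=1)
  R: turn right, now facing North
  F2: move forward 1/2 (blocked), now at (x=1, y=0)
  L: turn left, now facing West
  L: turn left, now facing South
  L: turn left, now facing East
  F4: move forward 4, now at (x=5, y=0)
  F3: move forward 0/3 (blocked), now at (x=5, y=0)
Final: (x=5, y=0), facing East

Answer: Final position: (x=5, y=0), facing East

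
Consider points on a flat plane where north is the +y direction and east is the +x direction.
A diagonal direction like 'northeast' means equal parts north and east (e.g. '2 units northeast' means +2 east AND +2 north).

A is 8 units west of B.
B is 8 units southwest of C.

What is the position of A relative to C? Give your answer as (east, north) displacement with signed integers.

Answer: A is at (east=-16, north=-8) relative to C.

Derivation:
Place C at the origin (east=0, north=0).
  B is 8 units southwest of C: delta (east=-8, north=-8); B at (east=-8, north=-8).
  A is 8 units west of B: delta (east=-8, north=+0); A at (east=-16, north=-8).
Therefore A relative to C: (east=-16, north=-8).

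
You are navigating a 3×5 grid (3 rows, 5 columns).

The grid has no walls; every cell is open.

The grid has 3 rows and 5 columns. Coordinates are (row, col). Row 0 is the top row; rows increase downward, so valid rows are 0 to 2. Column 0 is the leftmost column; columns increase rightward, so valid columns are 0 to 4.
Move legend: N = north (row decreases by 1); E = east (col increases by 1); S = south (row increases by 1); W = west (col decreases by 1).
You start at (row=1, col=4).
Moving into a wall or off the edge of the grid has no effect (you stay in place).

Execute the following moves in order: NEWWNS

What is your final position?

Start: (row=1, col=4)
  N (north): (row=1, col=4) -> (row=0, col=4)
  E (east): blocked, stay at (row=0, col=4)
  W (west): (row=0, col=4) -> (row=0, col=3)
  W (west): (row=0, col=3) -> (row=0, col=2)
  N (north): blocked, stay at (row=0, col=2)
  S (south): (row=0, col=2) -> (row=1, col=2)
Final: (row=1, col=2)

Answer: Final position: (row=1, col=2)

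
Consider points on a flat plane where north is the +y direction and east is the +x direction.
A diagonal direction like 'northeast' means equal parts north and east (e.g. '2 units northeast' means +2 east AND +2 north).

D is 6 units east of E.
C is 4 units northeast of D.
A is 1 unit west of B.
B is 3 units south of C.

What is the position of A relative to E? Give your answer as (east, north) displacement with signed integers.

Answer: A is at (east=9, north=1) relative to E.

Derivation:
Place E at the origin (east=0, north=0).
  D is 6 units east of E: delta (east=+6, north=+0); D at (east=6, north=0).
  C is 4 units northeast of D: delta (east=+4, north=+4); C at (east=10, north=4).
  B is 3 units south of C: delta (east=+0, north=-3); B at (east=10, north=1).
  A is 1 unit west of B: delta (east=-1, north=+0); A at (east=9, north=1).
Therefore A relative to E: (east=9, north=1).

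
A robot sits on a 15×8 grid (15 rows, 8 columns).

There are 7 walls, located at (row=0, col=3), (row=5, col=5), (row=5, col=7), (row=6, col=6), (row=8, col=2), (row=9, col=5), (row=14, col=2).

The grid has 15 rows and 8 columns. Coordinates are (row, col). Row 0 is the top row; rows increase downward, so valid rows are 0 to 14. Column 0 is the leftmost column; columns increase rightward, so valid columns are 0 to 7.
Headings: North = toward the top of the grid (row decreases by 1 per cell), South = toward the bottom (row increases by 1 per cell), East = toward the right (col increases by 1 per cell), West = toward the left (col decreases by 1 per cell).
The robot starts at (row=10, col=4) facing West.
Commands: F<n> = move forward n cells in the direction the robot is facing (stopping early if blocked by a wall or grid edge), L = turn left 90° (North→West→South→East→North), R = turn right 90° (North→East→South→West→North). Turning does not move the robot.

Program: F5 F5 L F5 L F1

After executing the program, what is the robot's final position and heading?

Answer: Final position: (row=14, col=1), facing East

Derivation:
Start: (row=10, col=4), facing West
  F5: move forward 4/5 (blocked), now at (row=10, col=0)
  F5: move forward 0/5 (blocked), now at (row=10, col=0)
  L: turn left, now facing South
  F5: move forward 4/5 (blocked), now at (row=14, col=0)
  L: turn left, now facing East
  F1: move forward 1, now at (row=14, col=1)
Final: (row=14, col=1), facing East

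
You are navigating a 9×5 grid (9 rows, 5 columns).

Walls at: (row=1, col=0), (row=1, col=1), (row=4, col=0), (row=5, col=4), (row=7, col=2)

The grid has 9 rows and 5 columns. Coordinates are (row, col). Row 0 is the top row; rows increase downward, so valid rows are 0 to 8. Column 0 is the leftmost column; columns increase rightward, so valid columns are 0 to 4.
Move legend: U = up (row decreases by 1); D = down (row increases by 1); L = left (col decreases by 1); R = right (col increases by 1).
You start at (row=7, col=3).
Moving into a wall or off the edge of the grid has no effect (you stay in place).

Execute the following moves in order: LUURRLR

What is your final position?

Answer: Final position: (row=5, col=3)

Derivation:
Start: (row=7, col=3)
  L (left): blocked, stay at (row=7, col=3)
  U (up): (row=7, col=3) -> (row=6, col=3)
  U (up): (row=6, col=3) -> (row=5, col=3)
  R (right): blocked, stay at (row=5, col=3)
  R (right): blocked, stay at (row=5, col=3)
  L (left): (row=5, col=3) -> (row=5, col=2)
  R (right): (row=5, col=2) -> (row=5, col=3)
Final: (row=5, col=3)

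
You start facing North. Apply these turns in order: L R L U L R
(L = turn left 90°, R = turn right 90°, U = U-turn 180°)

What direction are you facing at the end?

Start: North
  L (left (90° counter-clockwise)) -> West
  R (right (90° clockwise)) -> North
  L (left (90° counter-clockwise)) -> West
  U (U-turn (180°)) -> East
  L (left (90° counter-clockwise)) -> North
  R (right (90° clockwise)) -> East
Final: East

Answer: Final heading: East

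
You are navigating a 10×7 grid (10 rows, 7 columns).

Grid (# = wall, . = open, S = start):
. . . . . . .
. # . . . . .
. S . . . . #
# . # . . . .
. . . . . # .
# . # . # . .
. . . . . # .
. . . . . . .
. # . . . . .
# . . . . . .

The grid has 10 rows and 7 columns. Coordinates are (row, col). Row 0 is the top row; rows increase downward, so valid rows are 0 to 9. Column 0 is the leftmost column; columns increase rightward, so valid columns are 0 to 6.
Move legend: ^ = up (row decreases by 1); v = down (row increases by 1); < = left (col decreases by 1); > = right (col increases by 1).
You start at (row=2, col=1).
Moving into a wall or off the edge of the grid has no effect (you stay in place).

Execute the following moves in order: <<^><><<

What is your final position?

Answer: Final position: (row=1, col=0)

Derivation:
Start: (row=2, col=1)
  < (left): (row=2, col=1) -> (row=2, col=0)
  < (left): blocked, stay at (row=2, col=0)
  ^ (up): (row=2, col=0) -> (row=1, col=0)
  > (right): blocked, stay at (row=1, col=0)
  < (left): blocked, stay at (row=1, col=0)
  > (right): blocked, stay at (row=1, col=0)
  < (left): blocked, stay at (row=1, col=0)
  < (left): blocked, stay at (row=1, col=0)
Final: (row=1, col=0)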